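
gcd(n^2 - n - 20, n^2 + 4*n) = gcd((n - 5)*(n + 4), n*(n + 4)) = n + 4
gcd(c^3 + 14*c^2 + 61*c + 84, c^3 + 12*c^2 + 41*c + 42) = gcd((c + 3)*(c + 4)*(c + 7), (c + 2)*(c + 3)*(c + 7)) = c^2 + 10*c + 21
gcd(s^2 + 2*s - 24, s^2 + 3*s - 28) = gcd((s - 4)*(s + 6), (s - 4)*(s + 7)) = s - 4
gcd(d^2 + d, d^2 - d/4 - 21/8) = 1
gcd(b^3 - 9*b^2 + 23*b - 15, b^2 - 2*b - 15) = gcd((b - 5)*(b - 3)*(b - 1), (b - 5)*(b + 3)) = b - 5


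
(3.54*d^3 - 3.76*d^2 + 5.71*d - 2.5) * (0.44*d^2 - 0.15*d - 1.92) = 1.5576*d^5 - 2.1854*d^4 - 3.7204*d^3 + 5.2627*d^2 - 10.5882*d + 4.8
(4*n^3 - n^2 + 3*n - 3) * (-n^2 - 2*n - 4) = -4*n^5 - 7*n^4 - 17*n^3 + n^2 - 6*n + 12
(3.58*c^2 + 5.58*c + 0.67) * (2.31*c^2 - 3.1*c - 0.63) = 8.2698*c^4 + 1.7918*c^3 - 18.0057*c^2 - 5.5924*c - 0.4221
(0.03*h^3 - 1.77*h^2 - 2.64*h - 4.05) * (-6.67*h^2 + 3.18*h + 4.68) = -0.2001*h^5 + 11.9013*h^4 + 12.1206*h^3 + 10.3347*h^2 - 25.2342*h - 18.954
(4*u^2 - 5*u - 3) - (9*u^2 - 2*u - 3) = -5*u^2 - 3*u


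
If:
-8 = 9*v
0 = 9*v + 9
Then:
No Solution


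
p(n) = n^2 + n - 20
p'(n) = 2*n + 1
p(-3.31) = -12.35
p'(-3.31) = -5.62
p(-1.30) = -19.61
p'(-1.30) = -1.60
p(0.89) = -18.32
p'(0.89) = 2.78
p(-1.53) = -19.19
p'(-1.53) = -2.06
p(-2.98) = -14.10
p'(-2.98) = -4.96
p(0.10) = -19.89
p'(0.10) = 1.20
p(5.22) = 12.47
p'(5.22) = 11.44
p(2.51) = -11.19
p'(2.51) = 6.02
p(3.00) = -8.00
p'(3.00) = 7.00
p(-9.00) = 52.00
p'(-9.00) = -17.00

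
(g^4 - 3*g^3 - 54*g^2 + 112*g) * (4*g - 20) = 4*g^5 - 32*g^4 - 156*g^3 + 1528*g^2 - 2240*g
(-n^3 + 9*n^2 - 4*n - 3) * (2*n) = -2*n^4 + 18*n^3 - 8*n^2 - 6*n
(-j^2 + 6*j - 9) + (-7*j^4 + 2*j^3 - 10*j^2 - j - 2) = -7*j^4 + 2*j^3 - 11*j^2 + 5*j - 11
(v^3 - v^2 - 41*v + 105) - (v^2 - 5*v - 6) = v^3 - 2*v^2 - 36*v + 111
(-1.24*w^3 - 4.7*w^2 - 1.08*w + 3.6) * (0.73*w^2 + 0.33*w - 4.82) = -0.9052*w^5 - 3.8402*w^4 + 3.6374*w^3 + 24.9256*w^2 + 6.3936*w - 17.352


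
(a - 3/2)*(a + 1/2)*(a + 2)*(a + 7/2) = a^4 + 9*a^3/2 + 3*a^2/4 - 89*a/8 - 21/4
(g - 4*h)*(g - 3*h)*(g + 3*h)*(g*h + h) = g^4*h - 4*g^3*h^2 + g^3*h - 9*g^2*h^3 - 4*g^2*h^2 + 36*g*h^4 - 9*g*h^3 + 36*h^4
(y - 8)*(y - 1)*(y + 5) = y^3 - 4*y^2 - 37*y + 40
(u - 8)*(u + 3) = u^2 - 5*u - 24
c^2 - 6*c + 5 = (c - 5)*(c - 1)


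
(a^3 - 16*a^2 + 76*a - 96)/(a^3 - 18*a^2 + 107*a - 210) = (a^2 - 10*a + 16)/(a^2 - 12*a + 35)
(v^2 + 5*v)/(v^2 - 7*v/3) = 3*(v + 5)/(3*v - 7)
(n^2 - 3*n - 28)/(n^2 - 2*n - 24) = (n - 7)/(n - 6)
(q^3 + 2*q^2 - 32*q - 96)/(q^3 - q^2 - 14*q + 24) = (q^2 - 2*q - 24)/(q^2 - 5*q + 6)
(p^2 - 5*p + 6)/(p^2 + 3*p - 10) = (p - 3)/(p + 5)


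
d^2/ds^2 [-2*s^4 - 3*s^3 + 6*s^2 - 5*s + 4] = -24*s^2 - 18*s + 12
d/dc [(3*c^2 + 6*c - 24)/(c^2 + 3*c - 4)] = 3/(c^2 - 2*c + 1)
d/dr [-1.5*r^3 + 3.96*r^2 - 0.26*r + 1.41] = -4.5*r^2 + 7.92*r - 0.26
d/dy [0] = 0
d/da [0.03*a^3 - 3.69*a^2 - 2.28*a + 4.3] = 0.09*a^2 - 7.38*a - 2.28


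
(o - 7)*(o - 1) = o^2 - 8*o + 7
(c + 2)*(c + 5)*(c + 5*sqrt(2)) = c^3 + 7*c^2 + 5*sqrt(2)*c^2 + 10*c + 35*sqrt(2)*c + 50*sqrt(2)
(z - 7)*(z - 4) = z^2 - 11*z + 28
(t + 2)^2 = t^2 + 4*t + 4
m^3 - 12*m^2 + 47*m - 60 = (m - 5)*(m - 4)*(m - 3)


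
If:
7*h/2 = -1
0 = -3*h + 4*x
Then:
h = -2/7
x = -3/14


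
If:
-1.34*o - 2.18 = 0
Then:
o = -1.63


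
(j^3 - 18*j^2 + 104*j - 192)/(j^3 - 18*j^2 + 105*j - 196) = (j^2 - 14*j + 48)/(j^2 - 14*j + 49)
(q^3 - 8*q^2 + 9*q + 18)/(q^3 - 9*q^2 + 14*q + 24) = (q - 3)/(q - 4)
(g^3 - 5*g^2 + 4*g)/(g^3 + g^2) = (g^2 - 5*g + 4)/(g*(g + 1))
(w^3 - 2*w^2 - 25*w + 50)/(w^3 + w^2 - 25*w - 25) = (w - 2)/(w + 1)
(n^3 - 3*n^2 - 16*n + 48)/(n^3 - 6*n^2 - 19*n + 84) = (n - 4)/(n - 7)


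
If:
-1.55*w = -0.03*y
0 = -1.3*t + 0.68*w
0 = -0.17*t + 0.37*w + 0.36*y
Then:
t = 0.00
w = 0.00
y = 0.00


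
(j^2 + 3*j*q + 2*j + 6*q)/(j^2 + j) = (j^2 + 3*j*q + 2*j + 6*q)/(j*(j + 1))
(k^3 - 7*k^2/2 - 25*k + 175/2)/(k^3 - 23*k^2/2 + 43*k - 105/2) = (k + 5)/(k - 3)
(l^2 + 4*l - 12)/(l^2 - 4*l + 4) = (l + 6)/(l - 2)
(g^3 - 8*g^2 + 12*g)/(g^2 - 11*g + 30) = g*(g - 2)/(g - 5)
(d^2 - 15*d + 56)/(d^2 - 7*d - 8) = (d - 7)/(d + 1)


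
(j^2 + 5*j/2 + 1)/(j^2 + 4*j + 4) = (j + 1/2)/(j + 2)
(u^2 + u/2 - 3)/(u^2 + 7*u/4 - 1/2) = 2*(2*u - 3)/(4*u - 1)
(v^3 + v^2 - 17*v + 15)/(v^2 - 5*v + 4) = (v^2 + 2*v - 15)/(v - 4)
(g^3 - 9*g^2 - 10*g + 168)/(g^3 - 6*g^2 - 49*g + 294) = (g + 4)/(g + 7)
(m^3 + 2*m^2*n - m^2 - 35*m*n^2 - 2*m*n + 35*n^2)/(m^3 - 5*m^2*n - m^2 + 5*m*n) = (m + 7*n)/m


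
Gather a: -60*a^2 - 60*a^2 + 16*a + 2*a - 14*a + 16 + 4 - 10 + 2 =-120*a^2 + 4*a + 12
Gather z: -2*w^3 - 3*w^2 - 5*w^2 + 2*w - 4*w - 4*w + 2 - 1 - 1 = -2*w^3 - 8*w^2 - 6*w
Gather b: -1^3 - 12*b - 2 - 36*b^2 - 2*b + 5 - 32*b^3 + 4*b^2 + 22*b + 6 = -32*b^3 - 32*b^2 + 8*b + 8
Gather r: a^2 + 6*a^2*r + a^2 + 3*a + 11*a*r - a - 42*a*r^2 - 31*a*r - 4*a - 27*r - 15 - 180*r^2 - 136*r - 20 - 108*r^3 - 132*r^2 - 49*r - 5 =2*a^2 - 2*a - 108*r^3 + r^2*(-42*a - 312) + r*(6*a^2 - 20*a - 212) - 40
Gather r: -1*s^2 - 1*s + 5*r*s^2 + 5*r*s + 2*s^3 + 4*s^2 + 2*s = r*(5*s^2 + 5*s) + 2*s^3 + 3*s^2 + s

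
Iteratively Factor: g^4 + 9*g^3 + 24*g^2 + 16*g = (g + 4)*(g^3 + 5*g^2 + 4*g) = g*(g + 4)*(g^2 + 5*g + 4) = g*(g + 1)*(g + 4)*(g + 4)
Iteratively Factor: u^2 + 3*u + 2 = (u + 2)*(u + 1)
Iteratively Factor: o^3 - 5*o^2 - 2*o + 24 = (o - 3)*(o^2 - 2*o - 8) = (o - 4)*(o - 3)*(o + 2)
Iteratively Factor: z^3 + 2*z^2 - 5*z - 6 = (z + 3)*(z^2 - z - 2) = (z + 1)*(z + 3)*(z - 2)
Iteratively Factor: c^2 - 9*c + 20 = (c - 5)*(c - 4)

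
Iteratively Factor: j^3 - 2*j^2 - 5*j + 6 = (j - 3)*(j^2 + j - 2) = (j - 3)*(j - 1)*(j + 2)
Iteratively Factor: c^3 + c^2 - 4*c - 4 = (c + 1)*(c^2 - 4) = (c - 2)*(c + 1)*(c + 2)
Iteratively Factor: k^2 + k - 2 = (k + 2)*(k - 1)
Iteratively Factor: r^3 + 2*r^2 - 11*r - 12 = (r + 1)*(r^2 + r - 12) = (r + 1)*(r + 4)*(r - 3)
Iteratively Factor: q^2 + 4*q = (q + 4)*(q)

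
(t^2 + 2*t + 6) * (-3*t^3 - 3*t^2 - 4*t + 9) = -3*t^5 - 9*t^4 - 28*t^3 - 17*t^2 - 6*t + 54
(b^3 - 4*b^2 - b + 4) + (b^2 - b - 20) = b^3 - 3*b^2 - 2*b - 16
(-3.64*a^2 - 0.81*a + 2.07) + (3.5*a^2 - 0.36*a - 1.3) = -0.14*a^2 - 1.17*a + 0.77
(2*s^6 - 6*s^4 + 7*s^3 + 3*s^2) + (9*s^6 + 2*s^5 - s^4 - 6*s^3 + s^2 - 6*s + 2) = 11*s^6 + 2*s^5 - 7*s^4 + s^3 + 4*s^2 - 6*s + 2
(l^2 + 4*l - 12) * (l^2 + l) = l^4 + 5*l^3 - 8*l^2 - 12*l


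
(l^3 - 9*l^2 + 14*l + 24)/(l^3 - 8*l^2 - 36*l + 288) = (l^2 - 3*l - 4)/(l^2 - 2*l - 48)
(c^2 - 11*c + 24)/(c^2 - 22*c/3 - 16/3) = 3*(c - 3)/(3*c + 2)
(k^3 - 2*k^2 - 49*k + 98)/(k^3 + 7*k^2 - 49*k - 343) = (k - 2)/(k + 7)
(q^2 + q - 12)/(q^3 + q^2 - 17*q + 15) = (q + 4)/(q^2 + 4*q - 5)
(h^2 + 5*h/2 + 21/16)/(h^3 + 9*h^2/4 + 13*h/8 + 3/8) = (4*h + 7)/(2*(2*h^2 + 3*h + 1))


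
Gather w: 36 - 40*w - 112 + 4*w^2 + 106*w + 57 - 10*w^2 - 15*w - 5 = -6*w^2 + 51*w - 24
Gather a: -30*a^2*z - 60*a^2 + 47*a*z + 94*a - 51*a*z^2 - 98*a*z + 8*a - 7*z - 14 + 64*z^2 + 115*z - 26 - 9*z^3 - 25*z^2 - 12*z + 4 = a^2*(-30*z - 60) + a*(-51*z^2 - 51*z + 102) - 9*z^3 + 39*z^2 + 96*z - 36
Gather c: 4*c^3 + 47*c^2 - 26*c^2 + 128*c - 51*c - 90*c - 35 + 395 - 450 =4*c^3 + 21*c^2 - 13*c - 90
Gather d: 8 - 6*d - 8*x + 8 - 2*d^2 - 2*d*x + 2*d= -2*d^2 + d*(-2*x - 4) - 8*x + 16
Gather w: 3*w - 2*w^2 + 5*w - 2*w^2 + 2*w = -4*w^2 + 10*w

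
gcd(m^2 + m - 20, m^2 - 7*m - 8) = 1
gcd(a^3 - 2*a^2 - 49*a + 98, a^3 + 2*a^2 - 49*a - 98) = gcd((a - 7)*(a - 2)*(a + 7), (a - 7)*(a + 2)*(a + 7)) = a^2 - 49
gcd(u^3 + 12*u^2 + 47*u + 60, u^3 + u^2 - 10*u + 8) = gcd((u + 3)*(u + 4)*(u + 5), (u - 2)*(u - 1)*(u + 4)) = u + 4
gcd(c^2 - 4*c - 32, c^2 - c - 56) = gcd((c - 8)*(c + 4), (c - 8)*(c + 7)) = c - 8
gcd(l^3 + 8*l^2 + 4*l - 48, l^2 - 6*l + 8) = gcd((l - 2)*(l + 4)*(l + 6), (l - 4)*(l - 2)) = l - 2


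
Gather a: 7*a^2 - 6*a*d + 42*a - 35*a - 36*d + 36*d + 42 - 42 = 7*a^2 + a*(7 - 6*d)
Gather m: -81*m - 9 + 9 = -81*m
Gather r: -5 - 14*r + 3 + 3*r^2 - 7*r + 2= 3*r^2 - 21*r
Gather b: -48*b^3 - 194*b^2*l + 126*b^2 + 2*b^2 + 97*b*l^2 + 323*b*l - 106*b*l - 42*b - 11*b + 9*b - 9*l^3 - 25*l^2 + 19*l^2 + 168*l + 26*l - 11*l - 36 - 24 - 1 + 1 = -48*b^3 + b^2*(128 - 194*l) + b*(97*l^2 + 217*l - 44) - 9*l^3 - 6*l^2 + 183*l - 60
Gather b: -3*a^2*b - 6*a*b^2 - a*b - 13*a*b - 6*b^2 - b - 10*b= b^2*(-6*a - 6) + b*(-3*a^2 - 14*a - 11)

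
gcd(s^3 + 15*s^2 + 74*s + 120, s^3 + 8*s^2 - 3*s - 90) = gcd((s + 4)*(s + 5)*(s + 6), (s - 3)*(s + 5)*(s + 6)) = s^2 + 11*s + 30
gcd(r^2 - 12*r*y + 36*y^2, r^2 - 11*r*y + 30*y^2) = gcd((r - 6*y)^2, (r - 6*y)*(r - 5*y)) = -r + 6*y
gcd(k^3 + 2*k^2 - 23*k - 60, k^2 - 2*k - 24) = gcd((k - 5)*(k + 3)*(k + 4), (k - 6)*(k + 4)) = k + 4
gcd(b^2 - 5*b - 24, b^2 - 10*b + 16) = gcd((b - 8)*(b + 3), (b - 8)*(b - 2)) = b - 8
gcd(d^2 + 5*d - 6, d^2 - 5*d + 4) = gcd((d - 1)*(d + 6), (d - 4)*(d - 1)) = d - 1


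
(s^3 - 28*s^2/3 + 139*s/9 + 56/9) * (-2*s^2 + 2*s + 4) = -2*s^5 + 62*s^4/3 - 410*s^3/9 - 170*s^2/9 + 668*s/9 + 224/9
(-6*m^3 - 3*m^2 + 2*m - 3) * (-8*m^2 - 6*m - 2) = 48*m^5 + 60*m^4 + 14*m^3 + 18*m^2 + 14*m + 6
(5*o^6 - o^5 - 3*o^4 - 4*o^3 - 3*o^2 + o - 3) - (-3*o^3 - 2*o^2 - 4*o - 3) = 5*o^6 - o^5 - 3*o^4 - o^3 - o^2 + 5*o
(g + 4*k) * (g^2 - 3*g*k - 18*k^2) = g^3 + g^2*k - 30*g*k^2 - 72*k^3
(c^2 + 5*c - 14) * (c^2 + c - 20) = c^4 + 6*c^3 - 29*c^2 - 114*c + 280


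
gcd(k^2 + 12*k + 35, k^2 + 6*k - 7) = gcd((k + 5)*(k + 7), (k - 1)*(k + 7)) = k + 7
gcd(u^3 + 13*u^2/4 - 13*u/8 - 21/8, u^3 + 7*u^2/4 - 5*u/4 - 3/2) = u^2 - u/4 - 3/4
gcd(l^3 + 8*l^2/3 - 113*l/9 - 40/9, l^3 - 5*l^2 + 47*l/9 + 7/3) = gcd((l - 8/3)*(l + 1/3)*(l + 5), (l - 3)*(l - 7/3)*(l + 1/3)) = l + 1/3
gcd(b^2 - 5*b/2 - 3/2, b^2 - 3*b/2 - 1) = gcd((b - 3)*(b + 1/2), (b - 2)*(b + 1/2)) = b + 1/2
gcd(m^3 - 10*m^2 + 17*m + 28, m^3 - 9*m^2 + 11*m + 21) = m^2 - 6*m - 7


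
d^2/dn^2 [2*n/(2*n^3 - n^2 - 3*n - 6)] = 4*(-n*(-6*n^2 + 2*n + 3)^2 + (-6*n^2 - n*(6*n - 1) + 2*n + 3)*(-2*n^3 + n^2 + 3*n + 6))/(-2*n^3 + n^2 + 3*n + 6)^3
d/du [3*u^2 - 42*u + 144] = 6*u - 42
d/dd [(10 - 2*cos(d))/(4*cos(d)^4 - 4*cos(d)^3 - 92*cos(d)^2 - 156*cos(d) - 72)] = (-3*cos(d)^3 + 25*cos(d)^2 - 17*cos(d) - 213)*sin(d)/(2*(cos(d) - 6)^2*(cos(d) + 1)^3*(cos(d) + 3)^2)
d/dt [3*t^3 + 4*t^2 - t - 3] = 9*t^2 + 8*t - 1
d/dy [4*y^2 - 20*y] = 8*y - 20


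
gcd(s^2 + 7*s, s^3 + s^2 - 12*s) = s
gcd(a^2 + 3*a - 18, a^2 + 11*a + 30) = a + 6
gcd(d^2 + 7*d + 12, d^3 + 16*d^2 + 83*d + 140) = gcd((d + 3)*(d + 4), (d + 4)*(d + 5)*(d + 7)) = d + 4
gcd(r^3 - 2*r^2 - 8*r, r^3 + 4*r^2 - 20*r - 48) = r^2 - 2*r - 8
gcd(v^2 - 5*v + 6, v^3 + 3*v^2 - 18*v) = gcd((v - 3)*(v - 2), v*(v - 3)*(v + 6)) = v - 3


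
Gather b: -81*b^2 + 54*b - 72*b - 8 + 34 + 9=-81*b^2 - 18*b + 35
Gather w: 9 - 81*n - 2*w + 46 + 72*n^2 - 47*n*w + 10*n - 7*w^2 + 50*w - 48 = 72*n^2 - 71*n - 7*w^2 + w*(48 - 47*n) + 7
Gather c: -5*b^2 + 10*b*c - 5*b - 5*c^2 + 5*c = -5*b^2 - 5*b - 5*c^2 + c*(10*b + 5)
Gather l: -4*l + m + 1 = -4*l + m + 1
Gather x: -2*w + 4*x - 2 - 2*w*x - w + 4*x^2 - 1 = -3*w + 4*x^2 + x*(4 - 2*w) - 3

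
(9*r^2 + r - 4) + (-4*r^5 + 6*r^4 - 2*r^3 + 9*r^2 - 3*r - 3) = -4*r^5 + 6*r^4 - 2*r^3 + 18*r^2 - 2*r - 7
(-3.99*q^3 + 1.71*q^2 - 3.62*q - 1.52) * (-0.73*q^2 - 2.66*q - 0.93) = 2.9127*q^5 + 9.3651*q^4 + 1.8047*q^3 + 9.1485*q^2 + 7.4098*q + 1.4136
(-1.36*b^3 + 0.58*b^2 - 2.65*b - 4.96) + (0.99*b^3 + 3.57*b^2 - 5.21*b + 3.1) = -0.37*b^3 + 4.15*b^2 - 7.86*b - 1.86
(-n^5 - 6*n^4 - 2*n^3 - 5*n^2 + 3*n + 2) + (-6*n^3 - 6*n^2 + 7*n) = -n^5 - 6*n^4 - 8*n^3 - 11*n^2 + 10*n + 2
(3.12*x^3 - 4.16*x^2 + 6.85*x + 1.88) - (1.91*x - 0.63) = 3.12*x^3 - 4.16*x^2 + 4.94*x + 2.51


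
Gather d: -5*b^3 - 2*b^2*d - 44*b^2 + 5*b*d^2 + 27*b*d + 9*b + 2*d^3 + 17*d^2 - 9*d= -5*b^3 - 44*b^2 + 9*b + 2*d^3 + d^2*(5*b + 17) + d*(-2*b^2 + 27*b - 9)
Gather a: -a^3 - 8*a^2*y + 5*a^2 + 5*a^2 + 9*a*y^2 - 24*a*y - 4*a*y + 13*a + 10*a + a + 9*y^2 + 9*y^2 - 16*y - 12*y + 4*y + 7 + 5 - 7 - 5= -a^3 + a^2*(10 - 8*y) + a*(9*y^2 - 28*y + 24) + 18*y^2 - 24*y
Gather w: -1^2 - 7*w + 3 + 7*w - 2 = 0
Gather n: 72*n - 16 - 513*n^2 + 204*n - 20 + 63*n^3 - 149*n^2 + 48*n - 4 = 63*n^3 - 662*n^2 + 324*n - 40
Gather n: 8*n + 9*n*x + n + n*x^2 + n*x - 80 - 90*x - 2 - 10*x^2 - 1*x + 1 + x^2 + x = n*(x^2 + 10*x + 9) - 9*x^2 - 90*x - 81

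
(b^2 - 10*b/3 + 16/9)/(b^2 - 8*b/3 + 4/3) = (b - 8/3)/(b - 2)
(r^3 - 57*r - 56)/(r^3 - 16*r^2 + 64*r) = (r^2 + 8*r + 7)/(r*(r - 8))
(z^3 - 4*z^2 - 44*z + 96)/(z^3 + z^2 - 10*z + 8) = (z^2 - 2*z - 48)/(z^2 + 3*z - 4)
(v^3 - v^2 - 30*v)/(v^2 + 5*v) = v - 6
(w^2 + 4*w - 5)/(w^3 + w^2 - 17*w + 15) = 1/(w - 3)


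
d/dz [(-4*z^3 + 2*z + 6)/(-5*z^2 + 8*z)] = 2*(10*z^4 - 32*z^3 + 5*z^2 + 30*z - 24)/(z^2*(25*z^2 - 80*z + 64))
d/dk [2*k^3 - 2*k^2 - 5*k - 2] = 6*k^2 - 4*k - 5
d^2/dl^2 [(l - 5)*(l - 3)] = 2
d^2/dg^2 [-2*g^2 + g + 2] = -4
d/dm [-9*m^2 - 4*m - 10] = -18*m - 4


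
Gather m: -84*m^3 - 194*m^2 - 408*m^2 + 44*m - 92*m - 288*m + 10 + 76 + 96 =-84*m^3 - 602*m^2 - 336*m + 182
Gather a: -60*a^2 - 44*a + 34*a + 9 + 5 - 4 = -60*a^2 - 10*a + 10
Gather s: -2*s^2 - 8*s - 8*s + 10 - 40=-2*s^2 - 16*s - 30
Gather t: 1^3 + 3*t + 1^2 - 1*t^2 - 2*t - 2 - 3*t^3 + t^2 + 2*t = -3*t^3 + 3*t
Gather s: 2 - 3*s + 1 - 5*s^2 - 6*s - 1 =-5*s^2 - 9*s + 2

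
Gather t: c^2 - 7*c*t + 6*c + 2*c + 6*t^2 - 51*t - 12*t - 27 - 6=c^2 + 8*c + 6*t^2 + t*(-7*c - 63) - 33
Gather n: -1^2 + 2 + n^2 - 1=n^2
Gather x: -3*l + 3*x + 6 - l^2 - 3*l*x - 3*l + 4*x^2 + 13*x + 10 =-l^2 - 6*l + 4*x^2 + x*(16 - 3*l) + 16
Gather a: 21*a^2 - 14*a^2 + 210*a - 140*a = 7*a^2 + 70*a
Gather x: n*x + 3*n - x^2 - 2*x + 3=3*n - x^2 + x*(n - 2) + 3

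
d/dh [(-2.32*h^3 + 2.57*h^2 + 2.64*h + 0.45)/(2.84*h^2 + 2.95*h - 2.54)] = (-6.5888*h^4 - 13.688*h^3 + 17.7623*h^2 - 15.6116*h - 8.0331)/(8.0656*h^4 + 16.756*h^3 - 5.7247*h^2 - 14.986*h + 6.4516)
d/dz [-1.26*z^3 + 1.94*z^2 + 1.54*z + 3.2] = -3.78*z^2 + 3.88*z + 1.54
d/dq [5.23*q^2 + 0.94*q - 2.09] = 10.46*q + 0.94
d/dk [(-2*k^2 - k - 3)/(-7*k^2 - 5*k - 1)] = (3*k^2 - 38*k - 14)/(49*k^4 + 70*k^3 + 39*k^2 + 10*k + 1)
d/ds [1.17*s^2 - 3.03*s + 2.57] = 2.34*s - 3.03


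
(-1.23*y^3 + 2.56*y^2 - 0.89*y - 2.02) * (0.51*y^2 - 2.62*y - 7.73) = -0.6273*y^5 + 4.5282*y^4 + 2.3468*y^3 - 18.4872*y^2 + 12.1721*y + 15.6146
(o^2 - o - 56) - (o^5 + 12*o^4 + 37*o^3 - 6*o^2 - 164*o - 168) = -o^5 - 12*o^4 - 37*o^3 + 7*o^2 + 163*o + 112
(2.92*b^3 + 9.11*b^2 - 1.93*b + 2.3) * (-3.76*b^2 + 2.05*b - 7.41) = -10.9792*b^5 - 28.2676*b^4 + 4.2951*b^3 - 80.1096*b^2 + 19.0163*b - 17.043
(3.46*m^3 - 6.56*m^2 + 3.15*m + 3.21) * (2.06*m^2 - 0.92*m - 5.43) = 7.1276*m^5 - 16.6968*m^4 - 6.2636*m^3 + 39.3354*m^2 - 20.0577*m - 17.4303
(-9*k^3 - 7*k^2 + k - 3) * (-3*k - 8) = 27*k^4 + 93*k^3 + 53*k^2 + k + 24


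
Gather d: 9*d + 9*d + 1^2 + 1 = 18*d + 2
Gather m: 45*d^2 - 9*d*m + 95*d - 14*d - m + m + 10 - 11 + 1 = 45*d^2 - 9*d*m + 81*d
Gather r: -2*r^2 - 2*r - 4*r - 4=-2*r^2 - 6*r - 4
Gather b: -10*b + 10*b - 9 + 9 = 0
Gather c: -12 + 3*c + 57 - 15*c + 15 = 60 - 12*c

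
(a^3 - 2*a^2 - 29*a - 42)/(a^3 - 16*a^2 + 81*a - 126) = (a^2 + 5*a + 6)/(a^2 - 9*a + 18)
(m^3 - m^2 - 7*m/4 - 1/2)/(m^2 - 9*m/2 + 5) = (4*m^2 + 4*m + 1)/(2*(2*m - 5))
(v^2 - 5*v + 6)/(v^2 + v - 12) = (v - 2)/(v + 4)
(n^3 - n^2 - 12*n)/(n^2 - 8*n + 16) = n*(n + 3)/(n - 4)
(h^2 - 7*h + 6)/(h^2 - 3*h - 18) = (h - 1)/(h + 3)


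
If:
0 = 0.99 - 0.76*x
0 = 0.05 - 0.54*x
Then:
No Solution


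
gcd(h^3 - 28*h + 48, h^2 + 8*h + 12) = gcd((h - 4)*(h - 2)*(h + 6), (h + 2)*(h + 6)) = h + 6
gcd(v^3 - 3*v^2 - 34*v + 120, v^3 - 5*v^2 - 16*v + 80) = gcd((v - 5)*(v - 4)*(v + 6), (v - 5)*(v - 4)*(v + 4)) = v^2 - 9*v + 20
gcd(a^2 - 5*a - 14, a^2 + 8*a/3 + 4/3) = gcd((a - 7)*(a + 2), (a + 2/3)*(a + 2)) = a + 2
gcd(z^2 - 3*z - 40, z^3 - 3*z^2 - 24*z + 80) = z + 5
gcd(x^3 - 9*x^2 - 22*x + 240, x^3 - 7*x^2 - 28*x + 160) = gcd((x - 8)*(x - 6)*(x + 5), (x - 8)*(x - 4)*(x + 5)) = x^2 - 3*x - 40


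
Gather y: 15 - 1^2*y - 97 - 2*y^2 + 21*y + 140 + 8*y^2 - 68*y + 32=6*y^2 - 48*y + 90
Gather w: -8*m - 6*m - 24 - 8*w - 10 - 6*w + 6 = -14*m - 14*w - 28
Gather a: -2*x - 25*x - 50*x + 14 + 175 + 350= 539 - 77*x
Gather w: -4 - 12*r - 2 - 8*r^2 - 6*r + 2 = -8*r^2 - 18*r - 4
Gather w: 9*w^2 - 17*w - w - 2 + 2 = 9*w^2 - 18*w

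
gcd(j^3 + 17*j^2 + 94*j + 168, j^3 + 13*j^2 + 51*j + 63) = j + 7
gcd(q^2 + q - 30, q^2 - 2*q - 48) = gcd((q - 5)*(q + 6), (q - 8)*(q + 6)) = q + 6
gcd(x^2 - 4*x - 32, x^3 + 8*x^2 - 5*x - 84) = x + 4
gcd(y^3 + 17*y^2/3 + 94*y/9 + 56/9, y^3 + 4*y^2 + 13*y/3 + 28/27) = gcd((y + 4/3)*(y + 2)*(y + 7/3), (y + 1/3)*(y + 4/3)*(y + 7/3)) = y^2 + 11*y/3 + 28/9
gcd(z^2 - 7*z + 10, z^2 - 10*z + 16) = z - 2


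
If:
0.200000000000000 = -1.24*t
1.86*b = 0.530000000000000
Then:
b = 0.28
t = -0.16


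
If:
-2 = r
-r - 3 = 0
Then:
No Solution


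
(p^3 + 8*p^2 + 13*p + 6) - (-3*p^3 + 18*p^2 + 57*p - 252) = 4*p^3 - 10*p^2 - 44*p + 258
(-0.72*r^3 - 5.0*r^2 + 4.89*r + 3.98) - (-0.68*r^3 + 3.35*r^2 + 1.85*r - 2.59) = -0.0399999999999999*r^3 - 8.35*r^2 + 3.04*r + 6.57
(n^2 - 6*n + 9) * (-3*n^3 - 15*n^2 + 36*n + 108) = -3*n^5 + 3*n^4 + 99*n^3 - 243*n^2 - 324*n + 972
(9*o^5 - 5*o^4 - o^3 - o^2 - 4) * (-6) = -54*o^5 + 30*o^4 + 6*o^3 + 6*o^2 + 24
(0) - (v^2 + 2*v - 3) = -v^2 - 2*v + 3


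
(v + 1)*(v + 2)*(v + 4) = v^3 + 7*v^2 + 14*v + 8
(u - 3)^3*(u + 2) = u^4 - 7*u^3 + 9*u^2 + 27*u - 54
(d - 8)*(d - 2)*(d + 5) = d^3 - 5*d^2 - 34*d + 80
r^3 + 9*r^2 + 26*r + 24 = (r + 2)*(r + 3)*(r + 4)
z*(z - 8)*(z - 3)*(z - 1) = z^4 - 12*z^3 + 35*z^2 - 24*z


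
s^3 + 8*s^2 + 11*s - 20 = (s - 1)*(s + 4)*(s + 5)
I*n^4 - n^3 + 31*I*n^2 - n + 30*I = (n - 5*I)*(n + I)*(n + 6*I)*(I*n + 1)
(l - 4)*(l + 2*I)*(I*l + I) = I*l^3 - 2*l^2 - 3*I*l^2 + 6*l - 4*I*l + 8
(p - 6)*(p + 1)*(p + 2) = p^3 - 3*p^2 - 16*p - 12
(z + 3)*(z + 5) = z^2 + 8*z + 15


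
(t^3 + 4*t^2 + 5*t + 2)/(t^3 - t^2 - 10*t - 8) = (t + 1)/(t - 4)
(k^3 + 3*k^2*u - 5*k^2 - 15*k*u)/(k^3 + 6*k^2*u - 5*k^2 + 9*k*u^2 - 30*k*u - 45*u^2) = k/(k + 3*u)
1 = 1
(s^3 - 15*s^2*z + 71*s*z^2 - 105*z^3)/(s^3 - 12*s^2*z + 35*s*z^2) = (s - 3*z)/s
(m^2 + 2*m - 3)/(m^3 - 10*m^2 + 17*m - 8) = (m + 3)/(m^2 - 9*m + 8)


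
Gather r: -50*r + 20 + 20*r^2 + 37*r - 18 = 20*r^2 - 13*r + 2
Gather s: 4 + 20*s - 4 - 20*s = 0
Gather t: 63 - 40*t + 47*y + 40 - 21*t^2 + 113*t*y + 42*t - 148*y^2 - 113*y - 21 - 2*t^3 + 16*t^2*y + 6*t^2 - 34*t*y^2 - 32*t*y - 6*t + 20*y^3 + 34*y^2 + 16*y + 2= -2*t^3 + t^2*(16*y - 15) + t*(-34*y^2 + 81*y - 4) + 20*y^3 - 114*y^2 - 50*y + 84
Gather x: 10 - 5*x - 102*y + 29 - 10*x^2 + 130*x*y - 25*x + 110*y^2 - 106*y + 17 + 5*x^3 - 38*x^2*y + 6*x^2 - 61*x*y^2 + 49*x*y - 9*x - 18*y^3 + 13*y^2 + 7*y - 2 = 5*x^3 + x^2*(-38*y - 4) + x*(-61*y^2 + 179*y - 39) - 18*y^3 + 123*y^2 - 201*y + 54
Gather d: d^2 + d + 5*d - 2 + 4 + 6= d^2 + 6*d + 8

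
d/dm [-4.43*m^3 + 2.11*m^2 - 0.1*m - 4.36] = -13.29*m^2 + 4.22*m - 0.1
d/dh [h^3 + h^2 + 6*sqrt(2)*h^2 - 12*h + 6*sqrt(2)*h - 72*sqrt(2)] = 3*h^2 + 2*h + 12*sqrt(2)*h - 12 + 6*sqrt(2)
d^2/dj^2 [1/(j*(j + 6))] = 2*(j^2 + j*(j + 6) + (j + 6)^2)/(j^3*(j + 6)^3)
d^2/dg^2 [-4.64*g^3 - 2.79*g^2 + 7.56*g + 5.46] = -27.84*g - 5.58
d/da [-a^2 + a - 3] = 1 - 2*a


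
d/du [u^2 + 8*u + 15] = 2*u + 8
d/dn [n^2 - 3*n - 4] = 2*n - 3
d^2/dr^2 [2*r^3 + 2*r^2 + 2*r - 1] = 12*r + 4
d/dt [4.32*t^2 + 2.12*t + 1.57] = 8.64*t + 2.12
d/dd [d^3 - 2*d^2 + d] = 3*d^2 - 4*d + 1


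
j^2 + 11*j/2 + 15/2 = (j + 5/2)*(j + 3)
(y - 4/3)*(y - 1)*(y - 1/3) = y^3 - 8*y^2/3 + 19*y/9 - 4/9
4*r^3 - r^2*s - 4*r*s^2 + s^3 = (-4*r + s)*(-r + s)*(r + s)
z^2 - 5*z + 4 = (z - 4)*(z - 1)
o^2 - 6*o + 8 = (o - 4)*(o - 2)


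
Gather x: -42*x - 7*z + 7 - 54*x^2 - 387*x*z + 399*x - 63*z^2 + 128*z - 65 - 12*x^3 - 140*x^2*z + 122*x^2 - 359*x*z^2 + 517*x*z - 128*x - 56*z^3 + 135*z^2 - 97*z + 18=-12*x^3 + x^2*(68 - 140*z) + x*(-359*z^2 + 130*z + 229) - 56*z^3 + 72*z^2 + 24*z - 40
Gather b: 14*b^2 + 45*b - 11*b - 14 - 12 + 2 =14*b^2 + 34*b - 24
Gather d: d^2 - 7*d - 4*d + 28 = d^2 - 11*d + 28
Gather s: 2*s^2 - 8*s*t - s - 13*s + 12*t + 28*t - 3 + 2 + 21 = 2*s^2 + s*(-8*t - 14) + 40*t + 20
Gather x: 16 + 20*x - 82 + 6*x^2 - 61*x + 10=6*x^2 - 41*x - 56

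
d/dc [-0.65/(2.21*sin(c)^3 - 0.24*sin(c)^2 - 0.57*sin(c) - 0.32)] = (4.3095*sin(c)^2 - 0.312*sin(c) - 0.3705)*cos(c)/(-2.21*sin(c)^3 + 0.24*sin(c)^2 + 0.57*sin(c) + 0.32)^2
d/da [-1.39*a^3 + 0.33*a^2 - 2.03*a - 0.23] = -4.17*a^2 + 0.66*a - 2.03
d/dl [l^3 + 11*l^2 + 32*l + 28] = 3*l^2 + 22*l + 32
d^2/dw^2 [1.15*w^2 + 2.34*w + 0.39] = 2.30000000000000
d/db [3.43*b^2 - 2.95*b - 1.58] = 6.86*b - 2.95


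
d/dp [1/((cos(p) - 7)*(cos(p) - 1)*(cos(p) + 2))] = 3*(cos(p)^2 - 4*cos(p) - 3)*sin(p)/((cos(p) - 7)^2*(cos(p) - 1)^2*(cos(p) + 2)^2)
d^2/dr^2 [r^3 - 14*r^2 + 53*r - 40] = 6*r - 28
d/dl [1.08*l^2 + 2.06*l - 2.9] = 2.16*l + 2.06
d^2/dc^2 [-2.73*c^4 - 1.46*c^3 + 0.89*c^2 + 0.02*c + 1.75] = -32.76*c^2 - 8.76*c + 1.78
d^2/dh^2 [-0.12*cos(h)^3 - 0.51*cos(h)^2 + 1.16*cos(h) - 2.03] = -1.07*cos(h) + 1.02*cos(2*h) + 0.27*cos(3*h)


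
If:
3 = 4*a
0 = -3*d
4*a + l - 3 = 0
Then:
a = 3/4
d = 0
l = 0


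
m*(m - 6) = m^2 - 6*m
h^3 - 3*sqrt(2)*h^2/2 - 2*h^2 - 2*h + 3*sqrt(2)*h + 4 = (h - 2)*(h - 2*sqrt(2))*(h + sqrt(2)/2)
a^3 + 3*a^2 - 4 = (a - 1)*(a + 2)^2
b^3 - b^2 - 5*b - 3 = (b - 3)*(b + 1)^2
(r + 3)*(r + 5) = r^2 + 8*r + 15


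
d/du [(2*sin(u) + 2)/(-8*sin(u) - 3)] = 10*cos(u)/(8*sin(u) + 3)^2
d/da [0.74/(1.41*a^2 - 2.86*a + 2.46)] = (2.1164 - 2.0868*a)/(1.41*a^2 - 2.86*a + 2.46)^2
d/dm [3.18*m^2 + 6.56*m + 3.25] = 6.36*m + 6.56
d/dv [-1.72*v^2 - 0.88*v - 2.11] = -3.44*v - 0.88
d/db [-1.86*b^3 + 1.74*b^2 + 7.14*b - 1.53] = -5.58*b^2 + 3.48*b + 7.14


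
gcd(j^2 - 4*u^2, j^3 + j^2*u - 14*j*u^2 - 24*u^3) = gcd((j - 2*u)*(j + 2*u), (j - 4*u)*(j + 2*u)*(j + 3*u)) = j + 2*u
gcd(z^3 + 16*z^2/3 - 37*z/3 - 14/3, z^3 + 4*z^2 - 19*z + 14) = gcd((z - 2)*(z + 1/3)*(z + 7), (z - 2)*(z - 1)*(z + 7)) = z^2 + 5*z - 14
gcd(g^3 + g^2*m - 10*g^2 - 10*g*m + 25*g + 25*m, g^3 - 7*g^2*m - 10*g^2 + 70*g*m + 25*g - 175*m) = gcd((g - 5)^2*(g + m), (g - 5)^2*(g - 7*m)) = g^2 - 10*g + 25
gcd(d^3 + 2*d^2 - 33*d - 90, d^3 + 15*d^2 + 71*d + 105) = d^2 + 8*d + 15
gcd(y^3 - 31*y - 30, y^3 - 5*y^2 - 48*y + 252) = y - 6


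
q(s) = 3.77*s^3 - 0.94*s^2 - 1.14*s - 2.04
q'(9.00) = 898.05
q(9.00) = 2659.89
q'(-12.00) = 1650.06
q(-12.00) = -6638.28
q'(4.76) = 246.17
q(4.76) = 377.83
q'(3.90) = 163.55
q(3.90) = 202.85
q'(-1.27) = 19.49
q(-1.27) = -9.83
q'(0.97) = 7.68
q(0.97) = -0.59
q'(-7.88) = 715.96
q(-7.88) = -1896.10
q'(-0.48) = 2.37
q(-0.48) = -2.13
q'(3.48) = 129.29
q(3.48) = 141.49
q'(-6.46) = 482.99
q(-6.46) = -1050.24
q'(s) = 11.31*s^2 - 1.88*s - 1.14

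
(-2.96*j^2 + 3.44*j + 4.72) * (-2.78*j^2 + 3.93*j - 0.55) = 8.2288*j^4 - 21.196*j^3 + 2.0256*j^2 + 16.6576*j - 2.596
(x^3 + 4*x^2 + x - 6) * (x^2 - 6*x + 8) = x^5 - 2*x^4 - 15*x^3 + 20*x^2 + 44*x - 48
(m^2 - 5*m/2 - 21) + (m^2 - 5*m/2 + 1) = 2*m^2 - 5*m - 20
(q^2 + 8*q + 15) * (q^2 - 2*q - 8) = q^4 + 6*q^3 - 9*q^2 - 94*q - 120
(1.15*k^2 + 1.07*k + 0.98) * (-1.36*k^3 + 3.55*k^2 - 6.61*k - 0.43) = -1.564*k^5 + 2.6273*k^4 - 5.1358*k^3 - 4.0882*k^2 - 6.9379*k - 0.4214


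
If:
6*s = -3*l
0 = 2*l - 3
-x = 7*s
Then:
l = 3/2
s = -3/4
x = 21/4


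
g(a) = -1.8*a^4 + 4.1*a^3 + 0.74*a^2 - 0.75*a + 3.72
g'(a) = -7.2*a^3 + 12.3*a^2 + 1.48*a - 0.75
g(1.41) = 8.51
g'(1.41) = 5.61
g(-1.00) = -0.69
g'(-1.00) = 17.27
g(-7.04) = -5806.30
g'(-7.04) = 3110.62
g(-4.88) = -1472.30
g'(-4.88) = 1121.69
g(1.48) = 8.89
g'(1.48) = 5.04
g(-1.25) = -6.59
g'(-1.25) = 30.68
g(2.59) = -3.02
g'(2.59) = -39.50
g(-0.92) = 0.55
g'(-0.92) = 13.91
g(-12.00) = -44290.32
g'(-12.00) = 14194.29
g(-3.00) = -243.87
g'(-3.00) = 299.91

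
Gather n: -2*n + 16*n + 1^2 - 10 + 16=14*n + 7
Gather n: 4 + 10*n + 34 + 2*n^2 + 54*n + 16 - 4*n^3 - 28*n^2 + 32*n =-4*n^3 - 26*n^2 + 96*n + 54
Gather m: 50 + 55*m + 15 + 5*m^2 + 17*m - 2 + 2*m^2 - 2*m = 7*m^2 + 70*m + 63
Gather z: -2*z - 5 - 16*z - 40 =-18*z - 45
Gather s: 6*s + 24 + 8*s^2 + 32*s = 8*s^2 + 38*s + 24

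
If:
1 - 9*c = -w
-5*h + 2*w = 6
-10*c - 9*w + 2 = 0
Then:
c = 11/91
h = -106/91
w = 8/91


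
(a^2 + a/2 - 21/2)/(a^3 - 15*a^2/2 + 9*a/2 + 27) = (2*a + 7)/(2*a^2 - 9*a - 18)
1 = 1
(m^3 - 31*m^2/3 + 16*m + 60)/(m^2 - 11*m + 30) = (m^2 - 13*m/3 - 10)/(m - 5)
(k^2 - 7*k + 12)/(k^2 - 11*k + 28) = (k - 3)/(k - 7)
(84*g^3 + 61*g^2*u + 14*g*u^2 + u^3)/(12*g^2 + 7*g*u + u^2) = 7*g + u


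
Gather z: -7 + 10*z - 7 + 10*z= 20*z - 14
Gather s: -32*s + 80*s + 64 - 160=48*s - 96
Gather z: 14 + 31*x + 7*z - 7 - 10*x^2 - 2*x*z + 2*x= -10*x^2 + 33*x + z*(7 - 2*x) + 7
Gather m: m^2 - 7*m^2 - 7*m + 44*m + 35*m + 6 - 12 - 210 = -6*m^2 + 72*m - 216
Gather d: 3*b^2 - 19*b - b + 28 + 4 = 3*b^2 - 20*b + 32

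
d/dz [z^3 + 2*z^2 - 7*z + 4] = 3*z^2 + 4*z - 7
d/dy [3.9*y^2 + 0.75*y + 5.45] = 7.8*y + 0.75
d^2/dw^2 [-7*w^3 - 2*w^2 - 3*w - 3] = -42*w - 4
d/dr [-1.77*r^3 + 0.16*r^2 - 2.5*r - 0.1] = -5.31*r^2 + 0.32*r - 2.5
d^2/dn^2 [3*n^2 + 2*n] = 6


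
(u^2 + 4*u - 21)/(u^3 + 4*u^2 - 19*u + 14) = (u - 3)/(u^2 - 3*u + 2)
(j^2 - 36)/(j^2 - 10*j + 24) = (j + 6)/(j - 4)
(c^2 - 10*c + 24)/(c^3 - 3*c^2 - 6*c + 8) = (c - 6)/(c^2 + c - 2)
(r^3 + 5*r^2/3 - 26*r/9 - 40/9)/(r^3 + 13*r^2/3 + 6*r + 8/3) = (r - 5/3)/(r + 1)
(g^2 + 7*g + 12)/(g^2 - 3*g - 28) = (g + 3)/(g - 7)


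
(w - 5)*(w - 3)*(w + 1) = w^3 - 7*w^2 + 7*w + 15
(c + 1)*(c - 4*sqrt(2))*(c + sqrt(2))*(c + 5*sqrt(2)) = c^4 + c^3 + 2*sqrt(2)*c^3 - 38*c^2 + 2*sqrt(2)*c^2 - 40*sqrt(2)*c - 38*c - 40*sqrt(2)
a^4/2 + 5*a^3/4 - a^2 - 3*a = a*(a/2 + 1)*(a - 3/2)*(a + 2)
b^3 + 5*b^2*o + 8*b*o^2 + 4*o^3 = (b + o)*(b + 2*o)^2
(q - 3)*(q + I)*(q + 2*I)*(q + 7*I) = q^4 - 3*q^3 + 10*I*q^3 - 23*q^2 - 30*I*q^2 + 69*q - 14*I*q + 42*I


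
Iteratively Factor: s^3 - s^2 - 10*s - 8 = (s + 1)*(s^2 - 2*s - 8) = (s - 4)*(s + 1)*(s + 2)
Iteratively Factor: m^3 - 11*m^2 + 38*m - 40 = (m - 4)*(m^2 - 7*m + 10) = (m - 4)*(m - 2)*(m - 5)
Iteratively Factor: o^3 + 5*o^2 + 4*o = (o + 4)*(o^2 + o) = (o + 1)*(o + 4)*(o)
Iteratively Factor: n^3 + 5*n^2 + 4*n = (n + 1)*(n^2 + 4*n) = (n + 1)*(n + 4)*(n)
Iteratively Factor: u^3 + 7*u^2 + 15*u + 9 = (u + 3)*(u^2 + 4*u + 3) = (u + 1)*(u + 3)*(u + 3)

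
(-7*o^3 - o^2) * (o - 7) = -7*o^4 + 48*o^3 + 7*o^2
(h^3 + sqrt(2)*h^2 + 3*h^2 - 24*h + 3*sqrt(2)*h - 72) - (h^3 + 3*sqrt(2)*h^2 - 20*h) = -2*sqrt(2)*h^2 + 3*h^2 - 4*h + 3*sqrt(2)*h - 72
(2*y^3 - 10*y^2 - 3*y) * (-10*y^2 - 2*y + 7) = -20*y^5 + 96*y^4 + 64*y^3 - 64*y^2 - 21*y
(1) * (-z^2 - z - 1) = -z^2 - z - 1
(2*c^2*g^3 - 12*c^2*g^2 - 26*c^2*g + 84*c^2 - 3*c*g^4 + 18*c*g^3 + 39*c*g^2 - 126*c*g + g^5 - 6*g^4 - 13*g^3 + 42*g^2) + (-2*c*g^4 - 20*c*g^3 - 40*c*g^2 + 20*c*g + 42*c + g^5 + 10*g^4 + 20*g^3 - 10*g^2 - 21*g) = 2*c^2*g^3 - 12*c^2*g^2 - 26*c^2*g + 84*c^2 - 5*c*g^4 - 2*c*g^3 - c*g^2 - 106*c*g + 42*c + 2*g^5 + 4*g^4 + 7*g^3 + 32*g^2 - 21*g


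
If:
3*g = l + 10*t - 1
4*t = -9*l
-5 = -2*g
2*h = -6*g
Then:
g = 5/2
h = -15/2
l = -17/43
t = 153/172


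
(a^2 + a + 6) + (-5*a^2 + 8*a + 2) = -4*a^2 + 9*a + 8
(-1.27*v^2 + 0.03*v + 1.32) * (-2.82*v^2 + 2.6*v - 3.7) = 3.5814*v^4 - 3.3866*v^3 + 1.0546*v^2 + 3.321*v - 4.884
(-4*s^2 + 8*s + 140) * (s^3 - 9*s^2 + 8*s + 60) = -4*s^5 + 44*s^4 + 36*s^3 - 1436*s^2 + 1600*s + 8400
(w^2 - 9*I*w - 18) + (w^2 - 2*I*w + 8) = 2*w^2 - 11*I*w - 10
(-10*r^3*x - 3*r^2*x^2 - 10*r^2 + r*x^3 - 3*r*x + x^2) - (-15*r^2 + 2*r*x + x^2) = -10*r^3*x - 3*r^2*x^2 + 5*r^2 + r*x^3 - 5*r*x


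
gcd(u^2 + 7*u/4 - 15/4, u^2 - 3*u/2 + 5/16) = u - 5/4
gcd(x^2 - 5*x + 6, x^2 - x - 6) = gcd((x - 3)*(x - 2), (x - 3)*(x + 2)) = x - 3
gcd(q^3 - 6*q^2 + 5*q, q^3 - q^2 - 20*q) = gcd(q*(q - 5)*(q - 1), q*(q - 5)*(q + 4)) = q^2 - 5*q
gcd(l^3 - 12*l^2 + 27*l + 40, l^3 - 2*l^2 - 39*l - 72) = l - 8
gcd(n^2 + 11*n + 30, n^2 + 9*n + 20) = n + 5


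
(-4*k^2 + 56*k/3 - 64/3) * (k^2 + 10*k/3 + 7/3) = -4*k^4 + 16*k^3/3 + 284*k^2/9 - 248*k/9 - 448/9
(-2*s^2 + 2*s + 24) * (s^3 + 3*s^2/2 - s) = -2*s^5 - s^4 + 29*s^3 + 34*s^2 - 24*s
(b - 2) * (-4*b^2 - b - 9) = -4*b^3 + 7*b^2 - 7*b + 18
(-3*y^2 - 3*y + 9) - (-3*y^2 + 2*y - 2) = 11 - 5*y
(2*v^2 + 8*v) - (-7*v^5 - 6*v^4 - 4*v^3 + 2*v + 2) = 7*v^5 + 6*v^4 + 4*v^3 + 2*v^2 + 6*v - 2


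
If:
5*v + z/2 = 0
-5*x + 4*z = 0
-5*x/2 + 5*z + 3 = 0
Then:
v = 1/10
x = -4/5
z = -1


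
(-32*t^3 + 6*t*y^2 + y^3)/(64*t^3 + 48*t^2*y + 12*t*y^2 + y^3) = (-2*t + y)/(4*t + y)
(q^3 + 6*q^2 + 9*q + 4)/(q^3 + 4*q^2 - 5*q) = (q^3 + 6*q^2 + 9*q + 4)/(q*(q^2 + 4*q - 5))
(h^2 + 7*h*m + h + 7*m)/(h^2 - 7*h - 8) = (h + 7*m)/(h - 8)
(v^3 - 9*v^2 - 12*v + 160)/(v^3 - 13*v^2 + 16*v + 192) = (v^2 - v - 20)/(v^2 - 5*v - 24)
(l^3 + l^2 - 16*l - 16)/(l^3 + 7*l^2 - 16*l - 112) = (l + 1)/(l + 7)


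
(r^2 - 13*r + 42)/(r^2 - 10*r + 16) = (r^2 - 13*r + 42)/(r^2 - 10*r + 16)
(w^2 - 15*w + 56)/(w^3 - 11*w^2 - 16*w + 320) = (w - 7)/(w^2 - 3*w - 40)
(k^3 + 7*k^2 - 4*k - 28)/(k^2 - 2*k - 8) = (k^2 + 5*k - 14)/(k - 4)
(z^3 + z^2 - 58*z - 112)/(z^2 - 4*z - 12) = (z^2 - z - 56)/(z - 6)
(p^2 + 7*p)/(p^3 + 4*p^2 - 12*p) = (p + 7)/(p^2 + 4*p - 12)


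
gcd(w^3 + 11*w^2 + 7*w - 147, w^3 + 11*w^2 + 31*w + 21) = w + 7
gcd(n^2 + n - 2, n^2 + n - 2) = n^2 + n - 2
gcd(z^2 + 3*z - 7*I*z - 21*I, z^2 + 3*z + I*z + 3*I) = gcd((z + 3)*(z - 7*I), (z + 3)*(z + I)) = z + 3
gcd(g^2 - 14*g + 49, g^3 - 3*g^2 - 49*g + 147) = g - 7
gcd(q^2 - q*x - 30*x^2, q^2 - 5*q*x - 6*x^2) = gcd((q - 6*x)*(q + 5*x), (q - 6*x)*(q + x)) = -q + 6*x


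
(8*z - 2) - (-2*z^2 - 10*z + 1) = 2*z^2 + 18*z - 3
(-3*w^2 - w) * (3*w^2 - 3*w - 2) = -9*w^4 + 6*w^3 + 9*w^2 + 2*w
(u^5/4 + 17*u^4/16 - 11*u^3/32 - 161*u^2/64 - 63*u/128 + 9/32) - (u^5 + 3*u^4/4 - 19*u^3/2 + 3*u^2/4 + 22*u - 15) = -3*u^5/4 + 5*u^4/16 + 293*u^3/32 - 209*u^2/64 - 2879*u/128 + 489/32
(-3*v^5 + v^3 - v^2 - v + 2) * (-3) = 9*v^5 - 3*v^3 + 3*v^2 + 3*v - 6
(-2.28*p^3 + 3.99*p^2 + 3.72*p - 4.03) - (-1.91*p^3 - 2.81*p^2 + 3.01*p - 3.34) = -0.37*p^3 + 6.8*p^2 + 0.71*p - 0.69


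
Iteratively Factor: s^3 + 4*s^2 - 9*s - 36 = (s + 4)*(s^2 - 9) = (s + 3)*(s + 4)*(s - 3)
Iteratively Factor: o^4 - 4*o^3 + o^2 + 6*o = (o + 1)*(o^3 - 5*o^2 + 6*o) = (o - 3)*(o + 1)*(o^2 - 2*o) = (o - 3)*(o - 2)*(o + 1)*(o)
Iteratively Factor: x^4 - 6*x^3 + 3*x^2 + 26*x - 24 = (x - 1)*(x^3 - 5*x^2 - 2*x + 24) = (x - 4)*(x - 1)*(x^2 - x - 6) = (x - 4)*(x - 1)*(x + 2)*(x - 3)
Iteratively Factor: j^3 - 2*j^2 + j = (j)*(j^2 - 2*j + 1) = j*(j - 1)*(j - 1)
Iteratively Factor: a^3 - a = (a + 1)*(a^2 - a) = a*(a + 1)*(a - 1)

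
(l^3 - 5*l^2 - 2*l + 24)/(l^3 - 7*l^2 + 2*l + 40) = (l - 3)/(l - 5)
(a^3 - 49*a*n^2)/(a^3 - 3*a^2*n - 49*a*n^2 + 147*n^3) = a/(a - 3*n)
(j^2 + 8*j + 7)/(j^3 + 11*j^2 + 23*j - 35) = (j + 1)/(j^2 + 4*j - 5)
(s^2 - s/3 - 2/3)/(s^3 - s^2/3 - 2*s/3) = 1/s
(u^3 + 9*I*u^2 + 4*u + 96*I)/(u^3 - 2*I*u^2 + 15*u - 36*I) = (u + 8*I)/(u - 3*I)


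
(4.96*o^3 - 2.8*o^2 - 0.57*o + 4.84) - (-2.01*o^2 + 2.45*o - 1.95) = 4.96*o^3 - 0.79*o^2 - 3.02*o + 6.79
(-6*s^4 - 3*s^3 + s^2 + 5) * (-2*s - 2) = 12*s^5 + 18*s^4 + 4*s^3 - 2*s^2 - 10*s - 10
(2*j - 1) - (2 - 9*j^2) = 9*j^2 + 2*j - 3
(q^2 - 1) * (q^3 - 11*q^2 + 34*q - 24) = q^5 - 11*q^4 + 33*q^3 - 13*q^2 - 34*q + 24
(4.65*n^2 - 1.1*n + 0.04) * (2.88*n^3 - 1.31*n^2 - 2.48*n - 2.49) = 13.392*n^5 - 9.2595*n^4 - 9.9758*n^3 - 8.9029*n^2 + 2.6398*n - 0.0996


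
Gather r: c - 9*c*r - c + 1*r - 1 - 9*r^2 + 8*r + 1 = -9*r^2 + r*(9 - 9*c)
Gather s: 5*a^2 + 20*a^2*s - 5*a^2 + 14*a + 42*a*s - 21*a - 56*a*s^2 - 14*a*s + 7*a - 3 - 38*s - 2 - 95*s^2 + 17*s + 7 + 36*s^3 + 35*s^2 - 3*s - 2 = 36*s^3 + s^2*(-56*a - 60) + s*(20*a^2 + 28*a - 24)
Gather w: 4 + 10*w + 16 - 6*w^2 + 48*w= -6*w^2 + 58*w + 20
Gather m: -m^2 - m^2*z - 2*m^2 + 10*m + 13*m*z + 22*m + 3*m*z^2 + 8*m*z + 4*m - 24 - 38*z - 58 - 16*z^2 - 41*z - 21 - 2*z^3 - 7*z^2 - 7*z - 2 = m^2*(-z - 3) + m*(3*z^2 + 21*z + 36) - 2*z^3 - 23*z^2 - 86*z - 105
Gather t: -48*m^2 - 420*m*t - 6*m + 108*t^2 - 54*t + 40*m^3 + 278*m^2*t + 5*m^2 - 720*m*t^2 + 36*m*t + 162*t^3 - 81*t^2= 40*m^3 - 43*m^2 - 6*m + 162*t^3 + t^2*(27 - 720*m) + t*(278*m^2 - 384*m - 54)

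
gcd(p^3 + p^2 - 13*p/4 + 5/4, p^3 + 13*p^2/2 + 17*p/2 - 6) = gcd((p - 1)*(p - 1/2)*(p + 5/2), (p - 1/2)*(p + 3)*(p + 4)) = p - 1/2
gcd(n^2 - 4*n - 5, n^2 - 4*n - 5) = n^2 - 4*n - 5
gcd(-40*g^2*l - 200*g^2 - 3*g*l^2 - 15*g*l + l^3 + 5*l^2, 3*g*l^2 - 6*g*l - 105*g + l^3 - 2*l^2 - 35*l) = l + 5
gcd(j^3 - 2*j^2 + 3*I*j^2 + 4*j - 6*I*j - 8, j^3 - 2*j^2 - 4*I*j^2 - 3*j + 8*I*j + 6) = j^2 + j*(-2 - I) + 2*I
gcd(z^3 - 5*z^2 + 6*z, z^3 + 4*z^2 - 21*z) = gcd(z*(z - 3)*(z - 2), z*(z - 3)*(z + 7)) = z^2 - 3*z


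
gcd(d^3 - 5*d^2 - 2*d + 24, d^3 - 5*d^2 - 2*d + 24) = d^3 - 5*d^2 - 2*d + 24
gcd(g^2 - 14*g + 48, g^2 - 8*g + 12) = g - 6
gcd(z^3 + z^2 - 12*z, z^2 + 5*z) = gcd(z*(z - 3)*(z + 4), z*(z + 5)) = z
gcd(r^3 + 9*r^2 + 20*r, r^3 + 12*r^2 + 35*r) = r^2 + 5*r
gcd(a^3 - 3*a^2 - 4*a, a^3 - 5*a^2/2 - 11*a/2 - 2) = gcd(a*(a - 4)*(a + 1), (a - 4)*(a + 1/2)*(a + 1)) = a^2 - 3*a - 4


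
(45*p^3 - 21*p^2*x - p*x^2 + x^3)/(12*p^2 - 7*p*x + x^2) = (-15*p^2 + 2*p*x + x^2)/(-4*p + x)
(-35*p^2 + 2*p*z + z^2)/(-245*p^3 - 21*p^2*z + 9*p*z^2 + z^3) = 1/(7*p + z)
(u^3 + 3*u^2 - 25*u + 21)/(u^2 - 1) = (u^2 + 4*u - 21)/(u + 1)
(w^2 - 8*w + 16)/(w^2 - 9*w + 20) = (w - 4)/(w - 5)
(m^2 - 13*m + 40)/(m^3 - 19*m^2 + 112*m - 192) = (m - 5)/(m^2 - 11*m + 24)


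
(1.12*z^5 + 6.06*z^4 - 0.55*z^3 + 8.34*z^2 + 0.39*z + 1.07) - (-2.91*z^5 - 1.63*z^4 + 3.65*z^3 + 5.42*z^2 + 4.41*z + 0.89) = 4.03*z^5 + 7.69*z^4 - 4.2*z^3 + 2.92*z^2 - 4.02*z + 0.18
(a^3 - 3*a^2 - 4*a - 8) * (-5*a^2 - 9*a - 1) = -5*a^5 + 6*a^4 + 46*a^3 + 79*a^2 + 76*a + 8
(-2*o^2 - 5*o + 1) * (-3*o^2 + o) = 6*o^4 + 13*o^3 - 8*o^2 + o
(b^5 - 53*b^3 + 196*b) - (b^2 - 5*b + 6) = b^5 - 53*b^3 - b^2 + 201*b - 6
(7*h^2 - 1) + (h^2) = 8*h^2 - 1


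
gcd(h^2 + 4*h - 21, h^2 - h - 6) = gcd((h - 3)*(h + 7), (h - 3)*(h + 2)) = h - 3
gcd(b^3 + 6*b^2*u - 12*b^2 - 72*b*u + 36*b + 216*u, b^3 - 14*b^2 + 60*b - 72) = b^2 - 12*b + 36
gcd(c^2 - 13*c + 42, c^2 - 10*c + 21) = c - 7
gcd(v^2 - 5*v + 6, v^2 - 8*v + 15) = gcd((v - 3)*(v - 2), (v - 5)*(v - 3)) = v - 3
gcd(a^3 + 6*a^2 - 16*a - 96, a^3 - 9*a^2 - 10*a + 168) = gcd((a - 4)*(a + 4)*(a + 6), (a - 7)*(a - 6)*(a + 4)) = a + 4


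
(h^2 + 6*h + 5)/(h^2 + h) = (h + 5)/h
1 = 1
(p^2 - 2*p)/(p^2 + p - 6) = p/(p + 3)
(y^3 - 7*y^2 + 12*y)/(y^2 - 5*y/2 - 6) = 2*y*(y - 3)/(2*y + 3)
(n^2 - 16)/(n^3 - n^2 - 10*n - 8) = (n + 4)/(n^2 + 3*n + 2)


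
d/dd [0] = 0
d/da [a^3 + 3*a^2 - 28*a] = 3*a^2 + 6*a - 28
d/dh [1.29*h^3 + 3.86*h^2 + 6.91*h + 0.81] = 3.87*h^2 + 7.72*h + 6.91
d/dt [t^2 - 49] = 2*t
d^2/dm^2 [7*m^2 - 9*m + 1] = 14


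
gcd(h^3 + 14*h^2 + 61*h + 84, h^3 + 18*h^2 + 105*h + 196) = h^2 + 11*h + 28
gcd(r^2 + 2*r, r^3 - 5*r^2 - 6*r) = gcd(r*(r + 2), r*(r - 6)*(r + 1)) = r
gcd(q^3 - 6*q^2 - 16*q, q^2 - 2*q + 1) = 1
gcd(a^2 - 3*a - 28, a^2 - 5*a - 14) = a - 7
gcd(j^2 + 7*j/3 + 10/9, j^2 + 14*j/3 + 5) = j + 5/3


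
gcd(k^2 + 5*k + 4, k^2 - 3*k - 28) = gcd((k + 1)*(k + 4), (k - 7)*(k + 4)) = k + 4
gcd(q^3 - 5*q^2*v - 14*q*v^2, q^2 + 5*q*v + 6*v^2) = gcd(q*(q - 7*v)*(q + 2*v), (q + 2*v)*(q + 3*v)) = q + 2*v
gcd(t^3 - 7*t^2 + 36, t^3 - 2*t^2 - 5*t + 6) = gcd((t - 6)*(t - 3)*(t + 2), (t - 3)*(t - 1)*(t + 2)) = t^2 - t - 6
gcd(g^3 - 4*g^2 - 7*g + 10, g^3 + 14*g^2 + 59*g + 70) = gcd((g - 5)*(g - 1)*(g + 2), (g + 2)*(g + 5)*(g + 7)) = g + 2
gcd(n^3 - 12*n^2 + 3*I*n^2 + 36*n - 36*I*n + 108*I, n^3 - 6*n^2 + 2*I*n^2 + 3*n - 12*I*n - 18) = n^2 + n*(-6 + 3*I) - 18*I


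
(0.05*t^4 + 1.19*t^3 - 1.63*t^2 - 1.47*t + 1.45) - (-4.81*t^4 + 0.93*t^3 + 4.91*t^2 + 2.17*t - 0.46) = 4.86*t^4 + 0.26*t^3 - 6.54*t^2 - 3.64*t + 1.91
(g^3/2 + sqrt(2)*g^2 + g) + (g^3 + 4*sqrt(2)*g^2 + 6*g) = 3*g^3/2 + 5*sqrt(2)*g^2 + 7*g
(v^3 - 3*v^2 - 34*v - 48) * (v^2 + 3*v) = v^5 - 43*v^3 - 150*v^2 - 144*v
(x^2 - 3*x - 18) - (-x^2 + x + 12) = 2*x^2 - 4*x - 30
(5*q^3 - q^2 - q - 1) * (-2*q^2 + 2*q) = -10*q^5 + 12*q^4 - 2*q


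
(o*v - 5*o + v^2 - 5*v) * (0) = 0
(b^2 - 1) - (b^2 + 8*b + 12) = -8*b - 13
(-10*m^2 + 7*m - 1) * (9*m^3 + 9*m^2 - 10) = -90*m^5 - 27*m^4 + 54*m^3 + 91*m^2 - 70*m + 10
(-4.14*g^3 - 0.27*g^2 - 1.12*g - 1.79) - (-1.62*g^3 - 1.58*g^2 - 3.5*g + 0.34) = -2.52*g^3 + 1.31*g^2 + 2.38*g - 2.13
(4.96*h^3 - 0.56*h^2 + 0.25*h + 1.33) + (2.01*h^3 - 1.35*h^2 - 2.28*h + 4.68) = 6.97*h^3 - 1.91*h^2 - 2.03*h + 6.01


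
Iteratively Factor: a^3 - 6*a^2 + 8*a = (a)*(a^2 - 6*a + 8) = a*(a - 4)*(a - 2)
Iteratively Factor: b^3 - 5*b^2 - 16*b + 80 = (b - 5)*(b^2 - 16) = (b - 5)*(b + 4)*(b - 4)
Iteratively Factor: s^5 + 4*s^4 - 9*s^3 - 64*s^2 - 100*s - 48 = (s + 1)*(s^4 + 3*s^3 - 12*s^2 - 52*s - 48) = (s + 1)*(s + 2)*(s^3 + s^2 - 14*s - 24) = (s + 1)*(s + 2)^2*(s^2 - s - 12) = (s - 4)*(s + 1)*(s + 2)^2*(s + 3)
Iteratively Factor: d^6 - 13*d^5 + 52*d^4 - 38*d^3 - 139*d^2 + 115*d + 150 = (d - 3)*(d^5 - 10*d^4 + 22*d^3 + 28*d^2 - 55*d - 50) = (d - 3)*(d + 1)*(d^4 - 11*d^3 + 33*d^2 - 5*d - 50) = (d - 3)*(d - 2)*(d + 1)*(d^3 - 9*d^2 + 15*d + 25) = (d - 5)*(d - 3)*(d - 2)*(d + 1)*(d^2 - 4*d - 5) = (d - 5)^2*(d - 3)*(d - 2)*(d + 1)*(d + 1)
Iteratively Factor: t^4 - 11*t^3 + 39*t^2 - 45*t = (t - 3)*(t^3 - 8*t^2 + 15*t) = t*(t - 3)*(t^2 - 8*t + 15) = t*(t - 5)*(t - 3)*(t - 3)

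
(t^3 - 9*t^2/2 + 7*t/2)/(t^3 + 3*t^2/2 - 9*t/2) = (2*t^2 - 9*t + 7)/(2*t^2 + 3*t - 9)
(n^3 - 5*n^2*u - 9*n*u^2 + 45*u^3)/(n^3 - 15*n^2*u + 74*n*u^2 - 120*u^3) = (n^2 - 9*u^2)/(n^2 - 10*n*u + 24*u^2)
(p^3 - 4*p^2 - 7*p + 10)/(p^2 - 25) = (p^2 + p - 2)/(p + 5)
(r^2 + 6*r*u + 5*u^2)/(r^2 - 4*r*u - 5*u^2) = (r + 5*u)/(r - 5*u)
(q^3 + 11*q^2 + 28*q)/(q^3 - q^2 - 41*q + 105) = q*(q + 4)/(q^2 - 8*q + 15)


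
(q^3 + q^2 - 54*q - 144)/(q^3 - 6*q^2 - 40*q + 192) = (q + 3)/(q - 4)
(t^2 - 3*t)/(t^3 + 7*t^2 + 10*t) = (t - 3)/(t^2 + 7*t + 10)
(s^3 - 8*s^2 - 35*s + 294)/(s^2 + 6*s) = s - 14 + 49/s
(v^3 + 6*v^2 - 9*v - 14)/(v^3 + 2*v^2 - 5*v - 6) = (v + 7)/(v + 3)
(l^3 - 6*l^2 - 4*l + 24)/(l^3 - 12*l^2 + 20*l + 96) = (l - 2)/(l - 8)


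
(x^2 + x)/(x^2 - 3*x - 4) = x/(x - 4)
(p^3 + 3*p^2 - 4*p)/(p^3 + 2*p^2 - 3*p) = (p + 4)/(p + 3)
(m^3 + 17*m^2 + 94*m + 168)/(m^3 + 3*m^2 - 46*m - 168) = (m + 7)/(m - 7)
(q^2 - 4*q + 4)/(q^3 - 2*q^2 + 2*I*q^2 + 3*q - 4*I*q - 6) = (q - 2)/(q^2 + 2*I*q + 3)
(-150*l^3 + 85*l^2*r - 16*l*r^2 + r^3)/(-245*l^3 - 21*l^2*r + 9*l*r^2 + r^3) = (30*l^2 - 11*l*r + r^2)/(49*l^2 + 14*l*r + r^2)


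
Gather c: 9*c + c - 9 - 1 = 10*c - 10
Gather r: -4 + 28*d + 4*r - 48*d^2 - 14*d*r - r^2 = -48*d^2 + 28*d - r^2 + r*(4 - 14*d) - 4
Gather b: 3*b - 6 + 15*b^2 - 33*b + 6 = 15*b^2 - 30*b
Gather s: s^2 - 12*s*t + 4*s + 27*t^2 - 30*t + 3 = s^2 + s*(4 - 12*t) + 27*t^2 - 30*t + 3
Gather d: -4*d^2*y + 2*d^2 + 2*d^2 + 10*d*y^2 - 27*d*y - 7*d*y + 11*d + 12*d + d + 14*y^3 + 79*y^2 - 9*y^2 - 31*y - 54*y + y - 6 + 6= d^2*(4 - 4*y) + d*(10*y^2 - 34*y + 24) + 14*y^3 + 70*y^2 - 84*y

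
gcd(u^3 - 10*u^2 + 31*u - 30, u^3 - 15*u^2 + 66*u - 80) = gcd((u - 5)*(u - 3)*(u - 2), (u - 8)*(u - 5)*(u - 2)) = u^2 - 7*u + 10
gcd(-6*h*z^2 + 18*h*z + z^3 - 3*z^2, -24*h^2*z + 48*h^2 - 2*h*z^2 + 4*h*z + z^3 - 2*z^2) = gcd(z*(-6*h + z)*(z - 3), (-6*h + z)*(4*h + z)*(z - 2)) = -6*h + z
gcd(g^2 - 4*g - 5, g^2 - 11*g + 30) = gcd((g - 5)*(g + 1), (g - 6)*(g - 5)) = g - 5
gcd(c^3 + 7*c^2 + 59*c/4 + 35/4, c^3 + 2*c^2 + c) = c + 1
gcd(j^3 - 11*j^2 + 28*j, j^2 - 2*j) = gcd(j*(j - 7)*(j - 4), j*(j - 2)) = j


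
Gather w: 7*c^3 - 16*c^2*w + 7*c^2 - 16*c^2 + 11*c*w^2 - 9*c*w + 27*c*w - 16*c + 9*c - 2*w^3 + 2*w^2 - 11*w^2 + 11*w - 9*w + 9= 7*c^3 - 9*c^2 - 7*c - 2*w^3 + w^2*(11*c - 9) + w*(-16*c^2 + 18*c + 2) + 9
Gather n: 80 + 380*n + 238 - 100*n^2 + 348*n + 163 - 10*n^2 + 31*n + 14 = -110*n^2 + 759*n + 495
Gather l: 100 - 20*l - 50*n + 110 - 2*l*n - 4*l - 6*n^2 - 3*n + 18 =l*(-2*n - 24) - 6*n^2 - 53*n + 228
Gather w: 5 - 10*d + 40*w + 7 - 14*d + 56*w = -24*d + 96*w + 12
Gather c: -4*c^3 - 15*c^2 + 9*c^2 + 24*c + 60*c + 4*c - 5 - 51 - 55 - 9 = -4*c^3 - 6*c^2 + 88*c - 120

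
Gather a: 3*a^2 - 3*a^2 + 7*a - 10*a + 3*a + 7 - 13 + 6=0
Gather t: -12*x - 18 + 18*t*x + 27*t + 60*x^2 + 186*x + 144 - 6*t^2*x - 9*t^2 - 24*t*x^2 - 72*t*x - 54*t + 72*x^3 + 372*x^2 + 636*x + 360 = t^2*(-6*x - 9) + t*(-24*x^2 - 54*x - 27) + 72*x^3 + 432*x^2 + 810*x + 486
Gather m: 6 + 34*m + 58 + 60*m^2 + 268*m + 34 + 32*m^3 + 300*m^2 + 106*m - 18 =32*m^3 + 360*m^2 + 408*m + 80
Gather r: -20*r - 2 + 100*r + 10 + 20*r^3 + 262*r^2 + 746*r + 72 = 20*r^3 + 262*r^2 + 826*r + 80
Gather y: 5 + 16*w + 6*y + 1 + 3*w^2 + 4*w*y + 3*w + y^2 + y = 3*w^2 + 19*w + y^2 + y*(4*w + 7) + 6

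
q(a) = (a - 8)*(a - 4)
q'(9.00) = 6.00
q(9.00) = 5.00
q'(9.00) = 6.00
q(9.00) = 5.00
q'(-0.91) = -13.82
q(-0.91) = 43.75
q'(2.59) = -6.82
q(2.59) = 7.63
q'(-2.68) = -17.36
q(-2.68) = 71.34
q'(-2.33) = -16.66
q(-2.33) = 65.39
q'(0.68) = -10.64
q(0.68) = 24.30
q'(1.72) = -8.56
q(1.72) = 14.32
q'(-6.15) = -24.30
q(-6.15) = 143.62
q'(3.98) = -4.04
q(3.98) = 0.08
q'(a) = 2*a - 12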